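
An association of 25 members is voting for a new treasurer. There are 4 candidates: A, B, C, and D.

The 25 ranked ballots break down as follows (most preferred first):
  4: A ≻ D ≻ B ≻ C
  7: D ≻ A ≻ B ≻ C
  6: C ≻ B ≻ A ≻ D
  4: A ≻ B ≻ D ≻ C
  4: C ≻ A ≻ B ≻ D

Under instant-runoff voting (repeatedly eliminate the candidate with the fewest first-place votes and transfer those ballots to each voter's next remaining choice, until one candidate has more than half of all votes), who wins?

A

Round 1: A 8, B 0, C 10, D 7. B eliminated.
Round 2: A 8, C 10, D 7. D eliminated.
Round 3: A 15, C 10. A has a majority (≥13).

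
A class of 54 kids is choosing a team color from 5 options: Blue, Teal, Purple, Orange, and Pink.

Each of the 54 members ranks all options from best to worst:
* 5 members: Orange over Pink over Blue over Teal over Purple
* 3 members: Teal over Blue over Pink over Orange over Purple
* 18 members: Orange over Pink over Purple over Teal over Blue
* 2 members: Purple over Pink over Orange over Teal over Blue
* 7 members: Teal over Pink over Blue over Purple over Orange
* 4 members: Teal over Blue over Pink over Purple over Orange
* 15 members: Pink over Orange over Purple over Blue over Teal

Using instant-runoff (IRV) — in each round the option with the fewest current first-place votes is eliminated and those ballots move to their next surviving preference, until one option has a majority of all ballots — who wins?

Pink

Round 1: Blue 0, Teal 14, Purple 2, Orange 23, Pink 15. Blue eliminated.
Round 2: Teal 14, Purple 2, Orange 23, Pink 15. Purple eliminated.
Round 3: Teal 14, Orange 23, Pink 17. Teal eliminated.
Round 4: Orange 23, Pink 31. Pink has a majority (≥28).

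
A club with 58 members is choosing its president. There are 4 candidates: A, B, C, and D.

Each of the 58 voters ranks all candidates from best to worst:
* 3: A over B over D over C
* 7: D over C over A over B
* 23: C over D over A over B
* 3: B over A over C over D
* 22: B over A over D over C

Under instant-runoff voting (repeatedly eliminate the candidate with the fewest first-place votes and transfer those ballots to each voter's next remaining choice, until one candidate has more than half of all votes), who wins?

Round 1: A 3, B 25, C 23, D 7. A eliminated.
Round 2: B 28, C 23, D 7. D eliminated.
Round 3: B 28, C 30. C has a majority (≥30).

C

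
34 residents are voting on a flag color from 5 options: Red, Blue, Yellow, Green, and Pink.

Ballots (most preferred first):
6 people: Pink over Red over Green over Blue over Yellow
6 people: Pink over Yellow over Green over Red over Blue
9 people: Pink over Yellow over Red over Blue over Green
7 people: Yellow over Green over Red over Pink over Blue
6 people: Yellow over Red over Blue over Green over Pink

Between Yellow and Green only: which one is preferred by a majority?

Yellow

Yellow is ranked above Green on 28 ballots; Green above Yellow on 6.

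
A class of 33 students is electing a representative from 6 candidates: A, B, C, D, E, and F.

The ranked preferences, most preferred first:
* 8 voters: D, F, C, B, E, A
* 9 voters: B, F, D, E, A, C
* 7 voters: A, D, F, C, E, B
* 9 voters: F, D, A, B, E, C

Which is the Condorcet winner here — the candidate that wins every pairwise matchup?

F vs A: 26–7
F vs B: 24–9
F vs C: 33–0
F vs D: 18–15
F vs E: 33–0
F beats every other candidate.

F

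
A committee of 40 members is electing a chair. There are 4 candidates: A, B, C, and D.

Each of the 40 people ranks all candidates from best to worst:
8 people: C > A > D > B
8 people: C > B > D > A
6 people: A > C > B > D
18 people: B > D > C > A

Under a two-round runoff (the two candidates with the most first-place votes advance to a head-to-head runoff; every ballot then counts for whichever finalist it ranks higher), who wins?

Round 1 first-place votes: A 6, B 18, C 16, D 0. B and C advance.
Runoff: B is ranked above C on 18 ballots, C above B on 22.

C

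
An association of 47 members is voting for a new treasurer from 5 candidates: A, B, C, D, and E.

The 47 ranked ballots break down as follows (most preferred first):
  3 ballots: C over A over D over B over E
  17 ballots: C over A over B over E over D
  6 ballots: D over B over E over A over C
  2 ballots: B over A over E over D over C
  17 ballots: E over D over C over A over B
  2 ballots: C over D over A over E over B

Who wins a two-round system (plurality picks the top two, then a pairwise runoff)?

Round 1 first-place votes: A 0, B 2, C 22, D 6, E 17. C and E advance.
Runoff: C is ranked above E on 22 ballots, E above C on 25.

E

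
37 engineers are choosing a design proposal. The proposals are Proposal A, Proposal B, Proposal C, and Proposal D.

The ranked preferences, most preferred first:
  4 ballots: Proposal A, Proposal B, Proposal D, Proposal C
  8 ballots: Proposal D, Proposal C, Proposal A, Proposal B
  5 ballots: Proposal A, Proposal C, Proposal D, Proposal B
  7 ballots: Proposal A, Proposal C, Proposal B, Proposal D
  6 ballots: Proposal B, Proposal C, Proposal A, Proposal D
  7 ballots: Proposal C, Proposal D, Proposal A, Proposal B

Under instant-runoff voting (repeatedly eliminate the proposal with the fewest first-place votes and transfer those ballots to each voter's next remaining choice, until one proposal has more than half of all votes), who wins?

Round 1: Proposal A 16, Proposal B 6, Proposal C 7, Proposal D 8. Proposal B eliminated.
Round 2: Proposal A 16, Proposal C 13, Proposal D 8. Proposal D eliminated.
Round 3: Proposal A 16, Proposal C 21. Proposal C has a majority (≥19).

Proposal C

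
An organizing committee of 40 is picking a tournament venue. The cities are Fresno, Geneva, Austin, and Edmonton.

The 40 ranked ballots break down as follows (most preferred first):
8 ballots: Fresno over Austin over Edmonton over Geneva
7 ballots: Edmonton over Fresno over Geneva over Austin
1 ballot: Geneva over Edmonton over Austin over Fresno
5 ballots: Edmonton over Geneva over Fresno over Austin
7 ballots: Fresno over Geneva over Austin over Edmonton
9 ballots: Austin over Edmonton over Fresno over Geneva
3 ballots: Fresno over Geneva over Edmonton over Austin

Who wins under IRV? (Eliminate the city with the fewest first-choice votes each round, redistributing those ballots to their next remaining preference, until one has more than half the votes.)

Round 1: Fresno 18, Geneva 1, Austin 9, Edmonton 12. Geneva eliminated.
Round 2: Fresno 18, Austin 9, Edmonton 13. Austin eliminated.
Round 3: Fresno 18, Edmonton 22. Edmonton has a majority (≥21).

Edmonton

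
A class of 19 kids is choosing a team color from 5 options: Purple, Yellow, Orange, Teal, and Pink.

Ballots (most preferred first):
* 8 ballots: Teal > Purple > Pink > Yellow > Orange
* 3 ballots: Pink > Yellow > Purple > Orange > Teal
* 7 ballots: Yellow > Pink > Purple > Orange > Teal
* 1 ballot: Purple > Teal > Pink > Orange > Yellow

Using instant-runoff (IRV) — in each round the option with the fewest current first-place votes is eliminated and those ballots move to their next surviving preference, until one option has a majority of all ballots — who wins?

Round 1: Purple 1, Yellow 7, Orange 0, Teal 8, Pink 3. Orange eliminated.
Round 2: Purple 1, Yellow 7, Teal 8, Pink 3. Purple eliminated.
Round 3: Yellow 7, Teal 9, Pink 3. Pink eliminated.
Round 4: Yellow 10, Teal 9. Yellow has a majority (≥10).

Yellow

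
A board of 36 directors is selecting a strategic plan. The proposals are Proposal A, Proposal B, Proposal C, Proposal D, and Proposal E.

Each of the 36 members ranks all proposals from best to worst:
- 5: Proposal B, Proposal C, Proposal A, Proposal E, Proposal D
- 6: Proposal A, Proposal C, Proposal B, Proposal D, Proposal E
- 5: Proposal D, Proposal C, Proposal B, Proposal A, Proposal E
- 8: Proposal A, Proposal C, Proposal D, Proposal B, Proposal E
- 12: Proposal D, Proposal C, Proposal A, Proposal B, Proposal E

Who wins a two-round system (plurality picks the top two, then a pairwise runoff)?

Round 1 first-place votes: Proposal A 14, Proposal B 5, Proposal C 0, Proposal D 17, Proposal E 0. Proposal D and Proposal A advance.
Runoff: Proposal D is ranked above Proposal A on 17 ballots, Proposal A above Proposal D on 19.

Proposal A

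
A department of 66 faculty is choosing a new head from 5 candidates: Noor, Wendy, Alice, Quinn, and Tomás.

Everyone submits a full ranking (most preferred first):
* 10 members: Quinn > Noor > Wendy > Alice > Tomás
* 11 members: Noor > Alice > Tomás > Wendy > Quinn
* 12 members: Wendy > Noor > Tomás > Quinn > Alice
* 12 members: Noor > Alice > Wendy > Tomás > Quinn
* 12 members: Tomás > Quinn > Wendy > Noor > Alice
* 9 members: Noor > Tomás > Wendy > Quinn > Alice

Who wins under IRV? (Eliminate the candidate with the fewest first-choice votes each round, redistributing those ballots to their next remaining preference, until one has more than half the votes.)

Round 1: Noor 32, Wendy 12, Alice 0, Quinn 10, Tomás 12. Alice eliminated.
Round 2: Noor 32, Wendy 12, Quinn 10, Tomás 12. Quinn eliminated.
Round 3: Noor 42, Wendy 12, Tomás 12. Noor has a majority (≥34).

Noor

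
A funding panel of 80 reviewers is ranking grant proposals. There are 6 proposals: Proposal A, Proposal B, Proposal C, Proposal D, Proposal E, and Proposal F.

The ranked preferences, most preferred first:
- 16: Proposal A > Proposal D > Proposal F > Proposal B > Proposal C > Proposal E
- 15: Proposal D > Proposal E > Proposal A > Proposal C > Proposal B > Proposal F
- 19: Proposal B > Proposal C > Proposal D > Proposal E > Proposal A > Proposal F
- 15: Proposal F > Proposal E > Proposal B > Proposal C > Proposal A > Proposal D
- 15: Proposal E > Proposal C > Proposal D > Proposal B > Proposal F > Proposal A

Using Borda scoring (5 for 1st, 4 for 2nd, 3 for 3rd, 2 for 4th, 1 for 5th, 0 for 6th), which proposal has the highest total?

Proposal D

Proposal A: 16×5 + 15×3 + 19×1 + 15×1 + 15×0 = 159
Proposal B: 16×2 + 15×1 + 19×5 + 15×3 + 15×2 = 217
Proposal C: 16×1 + 15×2 + 19×4 + 15×2 + 15×4 = 212
Proposal D: 16×4 + 15×5 + 19×3 + 15×0 + 15×3 = 241
Proposal E: 16×0 + 15×4 + 19×2 + 15×4 + 15×5 = 233
Proposal F: 16×3 + 15×0 + 19×0 + 15×5 + 15×1 = 138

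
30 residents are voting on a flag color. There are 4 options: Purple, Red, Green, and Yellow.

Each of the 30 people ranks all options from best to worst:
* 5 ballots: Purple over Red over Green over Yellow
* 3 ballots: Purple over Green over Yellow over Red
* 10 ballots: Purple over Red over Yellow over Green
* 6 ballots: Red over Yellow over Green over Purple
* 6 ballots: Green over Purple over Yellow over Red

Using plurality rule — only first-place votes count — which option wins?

Purple

First-place votes: Purple 18, Red 6, Green 6, Yellow 0.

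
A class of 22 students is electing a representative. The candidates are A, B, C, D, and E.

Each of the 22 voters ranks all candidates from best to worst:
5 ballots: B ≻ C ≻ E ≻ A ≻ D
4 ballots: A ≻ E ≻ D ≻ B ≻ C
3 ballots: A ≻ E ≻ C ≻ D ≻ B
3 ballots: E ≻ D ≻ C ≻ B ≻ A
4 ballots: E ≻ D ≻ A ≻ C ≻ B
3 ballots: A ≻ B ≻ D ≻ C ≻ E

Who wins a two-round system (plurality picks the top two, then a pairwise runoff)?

E

Round 1 first-place votes: A 10, B 5, C 0, D 0, E 7. A and E advance.
Runoff: A is ranked above E on 10 ballots, E above A on 12.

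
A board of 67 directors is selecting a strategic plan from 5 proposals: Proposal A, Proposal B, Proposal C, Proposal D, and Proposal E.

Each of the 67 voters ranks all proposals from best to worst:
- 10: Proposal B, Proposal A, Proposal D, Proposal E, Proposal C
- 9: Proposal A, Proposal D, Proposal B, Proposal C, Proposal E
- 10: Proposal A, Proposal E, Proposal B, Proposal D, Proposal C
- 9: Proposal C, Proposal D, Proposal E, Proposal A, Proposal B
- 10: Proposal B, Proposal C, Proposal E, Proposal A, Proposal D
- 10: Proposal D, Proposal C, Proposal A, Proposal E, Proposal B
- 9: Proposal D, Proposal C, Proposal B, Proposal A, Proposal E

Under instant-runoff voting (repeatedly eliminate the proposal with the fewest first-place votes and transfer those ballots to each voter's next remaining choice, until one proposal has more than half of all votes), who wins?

Round 1: Proposal A 19, Proposal B 20, Proposal C 9, Proposal D 19, Proposal E 0. Proposal E eliminated.
Round 2: Proposal A 19, Proposal B 20, Proposal C 9, Proposal D 19. Proposal C eliminated.
Round 3: Proposal A 19, Proposal B 20, Proposal D 28. Proposal A eliminated.
Round 4: Proposal B 30, Proposal D 37. Proposal D has a majority (≥34).

Proposal D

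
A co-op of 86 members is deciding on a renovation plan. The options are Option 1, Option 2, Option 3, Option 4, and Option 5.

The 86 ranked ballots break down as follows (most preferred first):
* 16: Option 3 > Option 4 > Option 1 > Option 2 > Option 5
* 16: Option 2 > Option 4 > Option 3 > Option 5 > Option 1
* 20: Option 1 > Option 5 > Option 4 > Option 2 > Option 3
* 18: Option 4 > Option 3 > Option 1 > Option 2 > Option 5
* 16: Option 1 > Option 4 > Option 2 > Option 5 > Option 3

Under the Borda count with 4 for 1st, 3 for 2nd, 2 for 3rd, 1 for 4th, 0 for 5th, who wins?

Option 4

Option 1: 16×2 + 16×0 + 20×4 + 18×2 + 16×4 = 212
Option 2: 16×1 + 16×4 + 20×1 + 18×1 + 16×2 = 150
Option 3: 16×4 + 16×2 + 20×0 + 18×3 + 16×0 = 150
Option 4: 16×3 + 16×3 + 20×2 + 18×4 + 16×3 = 256
Option 5: 16×0 + 16×1 + 20×3 + 18×0 + 16×1 = 92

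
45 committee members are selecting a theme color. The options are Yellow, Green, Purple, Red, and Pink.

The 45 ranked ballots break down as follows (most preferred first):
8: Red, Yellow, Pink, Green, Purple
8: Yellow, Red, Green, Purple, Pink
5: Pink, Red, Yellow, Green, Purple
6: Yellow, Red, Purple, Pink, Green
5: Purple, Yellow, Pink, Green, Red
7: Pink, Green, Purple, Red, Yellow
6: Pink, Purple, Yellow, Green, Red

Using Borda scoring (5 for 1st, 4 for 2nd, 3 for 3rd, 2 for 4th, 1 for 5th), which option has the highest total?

Yellow

Yellow: 8×4 + 8×5 + 5×3 + 6×5 + 5×4 + 7×1 + 6×3 = 162
Green: 8×2 + 8×3 + 5×2 + 6×1 + 5×2 + 7×4 + 6×2 = 106
Purple: 8×1 + 8×2 + 5×1 + 6×3 + 5×5 + 7×3 + 6×4 = 117
Red: 8×5 + 8×4 + 5×4 + 6×4 + 5×1 + 7×2 + 6×1 = 141
Pink: 8×3 + 8×1 + 5×5 + 6×2 + 5×3 + 7×5 + 6×5 = 149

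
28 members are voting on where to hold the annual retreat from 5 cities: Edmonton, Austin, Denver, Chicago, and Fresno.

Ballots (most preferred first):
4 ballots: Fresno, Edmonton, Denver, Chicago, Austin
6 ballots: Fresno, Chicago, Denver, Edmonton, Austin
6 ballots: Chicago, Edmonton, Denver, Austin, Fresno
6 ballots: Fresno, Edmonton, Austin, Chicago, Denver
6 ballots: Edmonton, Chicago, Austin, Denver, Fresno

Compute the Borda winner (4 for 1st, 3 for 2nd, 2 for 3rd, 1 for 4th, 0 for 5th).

Edmonton: 4×3 + 6×1 + 6×3 + 6×3 + 6×4 = 78
Austin: 4×0 + 6×0 + 6×1 + 6×2 + 6×2 = 30
Denver: 4×2 + 6×2 + 6×2 + 6×0 + 6×1 = 38
Chicago: 4×1 + 6×3 + 6×4 + 6×1 + 6×3 = 70
Fresno: 4×4 + 6×4 + 6×0 + 6×4 + 6×0 = 64

Edmonton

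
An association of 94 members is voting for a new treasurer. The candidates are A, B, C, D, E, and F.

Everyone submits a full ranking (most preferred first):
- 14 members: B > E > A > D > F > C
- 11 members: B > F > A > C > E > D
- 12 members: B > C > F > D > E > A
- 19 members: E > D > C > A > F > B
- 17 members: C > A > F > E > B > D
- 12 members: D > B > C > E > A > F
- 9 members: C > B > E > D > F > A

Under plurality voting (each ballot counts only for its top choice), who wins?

First-place votes: A 0, B 37, C 26, D 12, E 19, F 0.

B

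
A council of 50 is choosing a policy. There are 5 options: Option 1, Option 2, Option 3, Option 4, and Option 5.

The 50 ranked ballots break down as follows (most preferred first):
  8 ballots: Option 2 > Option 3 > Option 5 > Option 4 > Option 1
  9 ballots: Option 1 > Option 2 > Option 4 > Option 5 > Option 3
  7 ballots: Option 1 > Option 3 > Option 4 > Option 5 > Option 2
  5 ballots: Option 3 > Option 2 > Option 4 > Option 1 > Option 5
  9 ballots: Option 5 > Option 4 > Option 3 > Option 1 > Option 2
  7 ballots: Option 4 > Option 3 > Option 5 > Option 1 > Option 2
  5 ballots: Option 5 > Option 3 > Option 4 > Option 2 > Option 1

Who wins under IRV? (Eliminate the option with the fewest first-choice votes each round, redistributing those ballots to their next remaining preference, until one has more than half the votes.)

Option 5

Round 1: Option 1 16, Option 2 8, Option 3 5, Option 4 7, Option 5 14. Option 3 eliminated.
Round 2: Option 1 16, Option 2 13, Option 4 7, Option 5 14. Option 4 eliminated.
Round 3: Option 1 16, Option 2 13, Option 5 21. Option 2 eliminated.
Round 4: Option 1 21, Option 5 29. Option 5 has a majority (≥26).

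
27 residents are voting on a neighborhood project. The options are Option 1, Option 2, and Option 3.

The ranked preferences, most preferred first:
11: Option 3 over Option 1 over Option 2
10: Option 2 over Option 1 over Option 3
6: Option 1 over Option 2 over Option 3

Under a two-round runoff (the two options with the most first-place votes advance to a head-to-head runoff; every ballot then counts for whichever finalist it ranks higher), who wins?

Round 1 first-place votes: Option 1 6, Option 2 10, Option 3 11. Option 3 and Option 2 advance.
Runoff: Option 3 is ranked above Option 2 on 11 ballots, Option 2 above Option 3 on 16.

Option 2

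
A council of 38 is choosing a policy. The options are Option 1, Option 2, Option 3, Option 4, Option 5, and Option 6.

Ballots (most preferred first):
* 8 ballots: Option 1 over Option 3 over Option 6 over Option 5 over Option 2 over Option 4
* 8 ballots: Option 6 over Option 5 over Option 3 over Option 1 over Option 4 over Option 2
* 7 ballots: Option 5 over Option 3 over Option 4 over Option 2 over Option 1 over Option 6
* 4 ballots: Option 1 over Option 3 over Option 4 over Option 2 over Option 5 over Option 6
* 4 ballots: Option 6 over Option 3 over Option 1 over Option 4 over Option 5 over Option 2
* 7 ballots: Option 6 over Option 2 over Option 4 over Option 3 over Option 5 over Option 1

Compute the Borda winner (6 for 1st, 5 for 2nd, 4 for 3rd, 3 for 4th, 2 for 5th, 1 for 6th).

Option 3

Option 1: 8×6 + 8×3 + 7×2 + 4×6 + 4×4 + 7×1 = 133
Option 2: 8×2 + 8×1 + 7×3 + 4×3 + 4×1 + 7×5 = 96
Option 3: 8×5 + 8×4 + 7×5 + 4×5 + 4×5 + 7×3 = 168
Option 4: 8×1 + 8×2 + 7×4 + 4×4 + 4×3 + 7×4 = 108
Option 5: 8×3 + 8×5 + 7×6 + 4×2 + 4×2 + 7×2 = 136
Option 6: 8×4 + 8×6 + 7×1 + 4×1 + 4×6 + 7×6 = 157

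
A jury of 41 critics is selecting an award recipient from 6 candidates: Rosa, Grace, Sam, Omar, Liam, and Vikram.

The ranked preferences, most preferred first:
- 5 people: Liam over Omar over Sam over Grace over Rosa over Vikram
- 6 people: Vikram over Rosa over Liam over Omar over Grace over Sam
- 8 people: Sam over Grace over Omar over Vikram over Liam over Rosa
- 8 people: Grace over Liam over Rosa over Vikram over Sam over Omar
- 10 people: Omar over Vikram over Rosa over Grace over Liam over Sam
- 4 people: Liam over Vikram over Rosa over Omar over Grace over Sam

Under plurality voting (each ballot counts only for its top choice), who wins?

First-place votes: Rosa 0, Grace 8, Sam 8, Omar 10, Liam 9, Vikram 6.

Omar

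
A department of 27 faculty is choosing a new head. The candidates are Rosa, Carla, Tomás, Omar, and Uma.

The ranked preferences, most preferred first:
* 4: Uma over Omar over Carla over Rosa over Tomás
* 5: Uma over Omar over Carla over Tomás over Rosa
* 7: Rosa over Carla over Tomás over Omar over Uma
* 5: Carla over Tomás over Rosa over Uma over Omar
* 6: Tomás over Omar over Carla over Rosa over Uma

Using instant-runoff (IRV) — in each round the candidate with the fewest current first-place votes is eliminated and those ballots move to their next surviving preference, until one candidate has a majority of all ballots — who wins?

Round 1: Rosa 7, Carla 5, Tomás 6, Omar 0, Uma 9. Omar eliminated.
Round 2: Rosa 7, Carla 5, Tomás 6, Uma 9. Carla eliminated.
Round 3: Rosa 7, Tomás 11, Uma 9. Rosa eliminated.
Round 4: Tomás 18, Uma 9. Tomás has a majority (≥14).

Tomás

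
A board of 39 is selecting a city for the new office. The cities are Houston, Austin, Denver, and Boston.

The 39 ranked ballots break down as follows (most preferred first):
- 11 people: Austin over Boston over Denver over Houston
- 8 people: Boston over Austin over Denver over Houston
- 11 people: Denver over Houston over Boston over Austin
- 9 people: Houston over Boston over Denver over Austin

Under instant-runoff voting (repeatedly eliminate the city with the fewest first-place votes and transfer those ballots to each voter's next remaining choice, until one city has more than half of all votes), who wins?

Denver

Round 1: Houston 9, Austin 11, Denver 11, Boston 8. Boston eliminated.
Round 2: Houston 9, Austin 19, Denver 11. Houston eliminated.
Round 3: Austin 19, Denver 20. Denver has a majority (≥20).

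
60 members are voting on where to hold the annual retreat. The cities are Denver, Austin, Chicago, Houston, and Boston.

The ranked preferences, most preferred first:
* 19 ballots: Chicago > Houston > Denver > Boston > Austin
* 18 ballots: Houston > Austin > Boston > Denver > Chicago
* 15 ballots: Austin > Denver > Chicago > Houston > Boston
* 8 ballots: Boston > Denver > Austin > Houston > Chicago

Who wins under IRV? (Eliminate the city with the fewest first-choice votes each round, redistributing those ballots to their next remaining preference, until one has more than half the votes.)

Austin

Round 1: Denver 0, Austin 15, Chicago 19, Houston 18, Boston 8. Denver eliminated.
Round 2: Austin 15, Chicago 19, Houston 18, Boston 8. Boston eliminated.
Round 3: Austin 23, Chicago 19, Houston 18. Houston eliminated.
Round 4: Austin 41, Chicago 19. Austin has a majority (≥31).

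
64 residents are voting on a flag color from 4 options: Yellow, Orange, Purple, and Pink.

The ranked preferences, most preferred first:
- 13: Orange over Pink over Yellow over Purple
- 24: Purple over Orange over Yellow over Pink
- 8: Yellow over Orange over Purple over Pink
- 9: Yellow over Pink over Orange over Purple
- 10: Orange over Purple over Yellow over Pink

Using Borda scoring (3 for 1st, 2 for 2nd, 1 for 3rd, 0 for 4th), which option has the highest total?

Yellow: 13×1 + 24×1 + 8×3 + 9×3 + 10×1 = 98
Orange: 13×3 + 24×2 + 8×2 + 9×1 + 10×3 = 142
Purple: 13×0 + 24×3 + 8×1 + 9×0 + 10×2 = 100
Pink: 13×2 + 24×0 + 8×0 + 9×2 + 10×0 = 44

Orange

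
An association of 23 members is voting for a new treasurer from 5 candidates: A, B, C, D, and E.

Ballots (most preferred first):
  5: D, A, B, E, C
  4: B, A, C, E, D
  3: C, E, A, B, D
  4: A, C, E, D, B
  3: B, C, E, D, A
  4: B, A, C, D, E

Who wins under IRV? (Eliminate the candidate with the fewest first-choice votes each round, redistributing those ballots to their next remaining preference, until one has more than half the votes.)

A

Round 1: A 4, B 11, C 3, D 5, E 0. E eliminated.
Round 2: A 4, B 11, C 3, D 5. C eliminated.
Round 3: A 7, B 11, D 5. D eliminated.
Round 4: A 12, B 11. A has a majority (≥12).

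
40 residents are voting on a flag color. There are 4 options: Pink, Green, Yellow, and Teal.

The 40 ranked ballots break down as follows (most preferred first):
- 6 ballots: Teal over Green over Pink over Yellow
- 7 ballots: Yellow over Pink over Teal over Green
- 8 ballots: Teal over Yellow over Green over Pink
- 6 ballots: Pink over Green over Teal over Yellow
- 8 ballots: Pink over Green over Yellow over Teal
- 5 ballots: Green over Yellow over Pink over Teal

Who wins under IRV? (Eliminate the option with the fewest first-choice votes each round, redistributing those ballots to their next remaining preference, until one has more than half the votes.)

Round 1: Pink 14, Green 5, Yellow 7, Teal 14. Green eliminated.
Round 2: Pink 14, Yellow 12, Teal 14. Yellow eliminated.
Round 3: Pink 26, Teal 14. Pink has a majority (≥21).

Pink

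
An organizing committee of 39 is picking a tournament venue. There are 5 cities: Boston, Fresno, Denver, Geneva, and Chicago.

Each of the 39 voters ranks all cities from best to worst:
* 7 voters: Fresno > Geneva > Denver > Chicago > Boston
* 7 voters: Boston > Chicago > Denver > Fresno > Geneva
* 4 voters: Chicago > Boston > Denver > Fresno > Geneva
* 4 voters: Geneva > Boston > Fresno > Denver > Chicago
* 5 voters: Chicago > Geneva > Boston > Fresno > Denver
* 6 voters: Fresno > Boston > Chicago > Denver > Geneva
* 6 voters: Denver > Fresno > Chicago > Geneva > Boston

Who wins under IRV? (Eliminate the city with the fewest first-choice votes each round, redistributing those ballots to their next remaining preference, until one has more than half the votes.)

Round 1: Boston 7, Fresno 13, Denver 6, Geneva 4, Chicago 9. Geneva eliminated.
Round 2: Boston 11, Fresno 13, Denver 6, Chicago 9. Denver eliminated.
Round 3: Boston 11, Fresno 19, Chicago 9. Chicago eliminated.
Round 4: Boston 20, Fresno 19. Boston has a majority (≥20).

Boston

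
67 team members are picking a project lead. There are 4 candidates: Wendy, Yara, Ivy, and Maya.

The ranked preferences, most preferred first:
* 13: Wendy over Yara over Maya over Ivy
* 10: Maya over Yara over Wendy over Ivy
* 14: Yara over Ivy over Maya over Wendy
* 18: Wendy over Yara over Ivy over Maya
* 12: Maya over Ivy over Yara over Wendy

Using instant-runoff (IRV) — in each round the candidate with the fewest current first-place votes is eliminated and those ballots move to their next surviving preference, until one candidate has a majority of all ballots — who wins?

Maya

Round 1: Wendy 31, Yara 14, Ivy 0, Maya 22. Ivy eliminated.
Round 2: Wendy 31, Yara 14, Maya 22. Yara eliminated.
Round 3: Wendy 31, Maya 36. Maya has a majority (≥34).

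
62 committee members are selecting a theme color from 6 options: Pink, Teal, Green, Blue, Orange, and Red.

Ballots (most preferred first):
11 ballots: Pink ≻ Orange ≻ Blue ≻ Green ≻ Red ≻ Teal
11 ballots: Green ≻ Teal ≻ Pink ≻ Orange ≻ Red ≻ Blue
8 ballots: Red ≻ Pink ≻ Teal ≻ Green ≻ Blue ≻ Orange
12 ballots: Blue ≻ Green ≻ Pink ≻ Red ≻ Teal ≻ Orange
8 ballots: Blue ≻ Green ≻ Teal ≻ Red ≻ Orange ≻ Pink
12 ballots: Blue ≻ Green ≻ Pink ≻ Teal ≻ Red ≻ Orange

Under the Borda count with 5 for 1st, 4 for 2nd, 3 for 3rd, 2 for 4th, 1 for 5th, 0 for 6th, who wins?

Pink: 11×5 + 11×3 + 8×4 + 12×3 + 8×0 + 12×3 = 192
Teal: 11×0 + 11×4 + 8×3 + 12×1 + 8×3 + 12×2 = 128
Green: 11×2 + 11×5 + 8×2 + 12×4 + 8×4 + 12×4 = 221
Blue: 11×3 + 11×0 + 8×1 + 12×5 + 8×5 + 12×5 = 201
Orange: 11×4 + 11×2 + 8×0 + 12×0 + 8×1 + 12×0 = 74
Red: 11×1 + 11×1 + 8×5 + 12×2 + 8×2 + 12×1 = 114

Green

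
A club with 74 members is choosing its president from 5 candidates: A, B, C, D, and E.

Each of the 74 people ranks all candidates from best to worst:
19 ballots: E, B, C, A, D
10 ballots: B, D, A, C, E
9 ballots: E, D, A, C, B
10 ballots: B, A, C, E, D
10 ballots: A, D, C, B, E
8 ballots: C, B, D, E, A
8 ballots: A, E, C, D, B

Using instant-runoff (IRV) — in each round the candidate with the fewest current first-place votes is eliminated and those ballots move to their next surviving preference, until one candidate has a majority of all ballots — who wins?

B

Round 1: A 18, B 20, C 8, D 0, E 28. D eliminated.
Round 2: A 18, B 20, C 8, E 28. C eliminated.
Round 3: A 18, B 28, E 28. A eliminated.
Round 4: B 38, E 36. B has a majority (≥38).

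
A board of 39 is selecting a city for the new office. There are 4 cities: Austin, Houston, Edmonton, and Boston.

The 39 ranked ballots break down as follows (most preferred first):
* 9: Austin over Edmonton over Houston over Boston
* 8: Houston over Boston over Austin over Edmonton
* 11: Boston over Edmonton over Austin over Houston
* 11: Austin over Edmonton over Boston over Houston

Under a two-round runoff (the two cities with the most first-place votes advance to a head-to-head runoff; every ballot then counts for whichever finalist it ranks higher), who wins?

Round 1 first-place votes: Austin 20, Houston 8, Edmonton 0, Boston 11. Austin and Boston advance.
Runoff: Austin is ranked above Boston on 20 ballots, Boston above Austin on 19.

Austin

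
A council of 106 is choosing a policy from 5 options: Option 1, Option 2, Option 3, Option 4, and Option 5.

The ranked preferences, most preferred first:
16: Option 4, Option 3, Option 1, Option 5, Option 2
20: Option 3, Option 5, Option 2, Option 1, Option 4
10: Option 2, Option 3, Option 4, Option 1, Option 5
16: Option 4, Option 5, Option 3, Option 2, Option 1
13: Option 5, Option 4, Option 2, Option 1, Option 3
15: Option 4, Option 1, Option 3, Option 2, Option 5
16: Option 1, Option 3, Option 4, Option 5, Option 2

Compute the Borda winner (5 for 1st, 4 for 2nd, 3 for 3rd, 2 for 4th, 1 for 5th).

Option 4

Option 1: 16×3 + 20×2 + 10×2 + 16×1 + 13×2 + 15×4 + 16×5 = 290
Option 2: 16×1 + 20×3 + 10×5 + 16×2 + 13×3 + 15×2 + 16×1 = 243
Option 3: 16×4 + 20×5 + 10×4 + 16×3 + 13×1 + 15×3 + 16×4 = 374
Option 4: 16×5 + 20×1 + 10×3 + 16×5 + 13×4 + 15×5 + 16×3 = 385
Option 5: 16×2 + 20×4 + 10×1 + 16×4 + 13×5 + 15×1 + 16×2 = 298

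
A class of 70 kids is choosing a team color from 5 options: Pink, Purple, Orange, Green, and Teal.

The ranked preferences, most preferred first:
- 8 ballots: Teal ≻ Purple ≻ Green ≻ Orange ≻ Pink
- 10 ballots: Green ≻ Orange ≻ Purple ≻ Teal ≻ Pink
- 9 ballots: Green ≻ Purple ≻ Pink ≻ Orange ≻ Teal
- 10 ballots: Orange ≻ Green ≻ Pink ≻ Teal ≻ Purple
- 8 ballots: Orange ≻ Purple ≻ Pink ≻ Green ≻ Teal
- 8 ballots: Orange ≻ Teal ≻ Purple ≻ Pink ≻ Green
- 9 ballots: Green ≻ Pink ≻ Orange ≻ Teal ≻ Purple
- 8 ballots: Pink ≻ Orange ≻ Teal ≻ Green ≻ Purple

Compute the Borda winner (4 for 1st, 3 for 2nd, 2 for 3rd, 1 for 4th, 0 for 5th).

Orange

Pink: 8×0 + 10×0 + 9×2 + 10×2 + 8×2 + 8×1 + 9×3 + 8×4 = 121
Purple: 8×3 + 10×2 + 9×3 + 10×0 + 8×3 + 8×2 + 9×0 + 8×0 = 111
Orange: 8×1 + 10×3 + 9×1 + 10×4 + 8×4 + 8×4 + 9×2 + 8×3 = 193
Green: 8×2 + 10×4 + 9×4 + 10×3 + 8×1 + 8×0 + 9×4 + 8×1 = 174
Teal: 8×4 + 10×1 + 9×0 + 10×1 + 8×0 + 8×3 + 9×1 + 8×2 = 101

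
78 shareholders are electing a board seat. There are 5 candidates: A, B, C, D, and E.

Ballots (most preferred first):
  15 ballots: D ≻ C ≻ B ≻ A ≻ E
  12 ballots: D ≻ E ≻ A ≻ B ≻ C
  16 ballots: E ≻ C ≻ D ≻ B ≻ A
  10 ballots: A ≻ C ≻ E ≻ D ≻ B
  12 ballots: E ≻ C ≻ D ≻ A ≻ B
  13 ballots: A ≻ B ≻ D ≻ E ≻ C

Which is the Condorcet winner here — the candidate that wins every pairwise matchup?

D vs A: 55–23
D vs B: 65–13
D vs C: 40–38
D vs E: 40–38
D beats every other candidate.

D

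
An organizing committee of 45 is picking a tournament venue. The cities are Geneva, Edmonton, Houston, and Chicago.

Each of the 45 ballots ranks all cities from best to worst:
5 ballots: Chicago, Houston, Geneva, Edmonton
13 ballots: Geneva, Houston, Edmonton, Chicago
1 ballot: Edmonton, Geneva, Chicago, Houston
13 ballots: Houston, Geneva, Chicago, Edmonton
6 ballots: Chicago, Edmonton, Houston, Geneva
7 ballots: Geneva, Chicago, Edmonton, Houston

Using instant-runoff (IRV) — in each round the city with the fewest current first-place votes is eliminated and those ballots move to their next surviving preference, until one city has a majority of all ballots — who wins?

Houston

Round 1: Geneva 20, Edmonton 1, Houston 13, Chicago 11. Edmonton eliminated.
Round 2: Geneva 21, Houston 13, Chicago 11. Chicago eliminated.
Round 3: Geneva 21, Houston 24. Houston has a majority (≥23).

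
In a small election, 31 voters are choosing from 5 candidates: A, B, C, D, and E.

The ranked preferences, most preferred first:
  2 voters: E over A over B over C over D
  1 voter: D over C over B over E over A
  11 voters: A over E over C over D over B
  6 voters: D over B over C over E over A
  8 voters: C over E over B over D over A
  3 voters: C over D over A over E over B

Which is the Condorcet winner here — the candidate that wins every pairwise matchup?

C

C vs A: 18–13
C vs B: 23–8
C vs D: 24–7
C vs E: 18–13
C beats every other candidate.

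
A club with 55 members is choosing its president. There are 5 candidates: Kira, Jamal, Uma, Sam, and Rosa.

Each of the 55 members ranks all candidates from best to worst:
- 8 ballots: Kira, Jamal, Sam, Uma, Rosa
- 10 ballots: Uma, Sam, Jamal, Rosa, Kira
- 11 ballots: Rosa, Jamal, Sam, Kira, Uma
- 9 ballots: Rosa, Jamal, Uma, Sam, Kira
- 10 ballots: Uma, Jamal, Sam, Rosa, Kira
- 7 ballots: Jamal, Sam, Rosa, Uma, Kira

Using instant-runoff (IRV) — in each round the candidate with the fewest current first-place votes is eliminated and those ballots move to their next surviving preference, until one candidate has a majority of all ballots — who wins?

Round 1: Kira 8, Jamal 7, Uma 20, Sam 0, Rosa 20. Sam eliminated.
Round 2: Kira 8, Jamal 7, Uma 20, Rosa 20. Jamal eliminated.
Round 3: Kira 8, Uma 20, Rosa 27. Kira eliminated.
Round 4: Uma 28, Rosa 27. Uma has a majority (≥28).

Uma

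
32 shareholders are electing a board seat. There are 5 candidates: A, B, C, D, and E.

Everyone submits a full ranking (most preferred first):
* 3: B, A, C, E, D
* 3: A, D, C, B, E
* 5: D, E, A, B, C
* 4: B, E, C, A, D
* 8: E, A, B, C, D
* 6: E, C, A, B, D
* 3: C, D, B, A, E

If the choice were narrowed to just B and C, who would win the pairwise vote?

B is ranked above C on 20 ballots; C above B on 12.

B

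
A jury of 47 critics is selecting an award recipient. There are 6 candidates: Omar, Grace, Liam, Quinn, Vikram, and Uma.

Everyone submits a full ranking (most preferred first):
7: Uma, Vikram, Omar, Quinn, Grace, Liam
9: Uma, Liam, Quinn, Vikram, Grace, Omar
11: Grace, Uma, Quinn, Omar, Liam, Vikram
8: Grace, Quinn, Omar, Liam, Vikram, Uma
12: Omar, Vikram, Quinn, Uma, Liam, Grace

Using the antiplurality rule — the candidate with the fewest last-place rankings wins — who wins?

Last-place votes: Omar 9, Grace 12, Liam 7, Quinn 0, Vikram 11, Uma 8.

Quinn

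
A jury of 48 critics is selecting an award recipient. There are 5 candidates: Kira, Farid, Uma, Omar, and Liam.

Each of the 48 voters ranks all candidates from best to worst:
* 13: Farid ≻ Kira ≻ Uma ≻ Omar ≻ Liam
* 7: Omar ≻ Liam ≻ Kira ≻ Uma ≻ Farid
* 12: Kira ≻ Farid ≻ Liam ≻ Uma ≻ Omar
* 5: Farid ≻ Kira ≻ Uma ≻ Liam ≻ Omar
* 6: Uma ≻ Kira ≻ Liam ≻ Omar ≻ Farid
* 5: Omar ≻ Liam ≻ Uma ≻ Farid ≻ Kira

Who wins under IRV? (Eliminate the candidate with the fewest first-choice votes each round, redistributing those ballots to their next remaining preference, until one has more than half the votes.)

Kira

Round 1: Kira 12, Farid 18, Uma 6, Omar 12, Liam 0. Liam eliminated.
Round 2: Kira 12, Farid 18, Uma 6, Omar 12. Uma eliminated.
Round 3: Kira 18, Farid 18, Omar 12. Omar eliminated.
Round 4: Kira 25, Farid 23. Kira has a majority (≥25).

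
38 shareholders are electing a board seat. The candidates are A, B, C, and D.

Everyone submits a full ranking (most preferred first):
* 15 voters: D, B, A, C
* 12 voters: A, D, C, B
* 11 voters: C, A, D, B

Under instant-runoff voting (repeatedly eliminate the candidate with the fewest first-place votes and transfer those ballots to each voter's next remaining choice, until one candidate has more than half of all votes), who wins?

A

Round 1: A 12, B 0, C 11, D 15. B eliminated.
Round 2: A 12, C 11, D 15. C eliminated.
Round 3: A 23, D 15. A has a majority (≥20).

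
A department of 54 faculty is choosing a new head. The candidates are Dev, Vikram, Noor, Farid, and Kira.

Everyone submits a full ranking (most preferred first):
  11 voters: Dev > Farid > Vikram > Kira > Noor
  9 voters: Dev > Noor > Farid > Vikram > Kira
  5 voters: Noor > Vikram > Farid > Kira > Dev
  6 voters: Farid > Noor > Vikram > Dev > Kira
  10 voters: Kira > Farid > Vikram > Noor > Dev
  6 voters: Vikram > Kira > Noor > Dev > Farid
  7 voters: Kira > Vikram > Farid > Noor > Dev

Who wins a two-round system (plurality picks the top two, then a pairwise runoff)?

Kira

Round 1 first-place votes: Dev 20, Vikram 6, Noor 5, Farid 6, Kira 17. Dev and Kira advance.
Runoff: Dev is ranked above Kira on 26 ballots, Kira above Dev on 28.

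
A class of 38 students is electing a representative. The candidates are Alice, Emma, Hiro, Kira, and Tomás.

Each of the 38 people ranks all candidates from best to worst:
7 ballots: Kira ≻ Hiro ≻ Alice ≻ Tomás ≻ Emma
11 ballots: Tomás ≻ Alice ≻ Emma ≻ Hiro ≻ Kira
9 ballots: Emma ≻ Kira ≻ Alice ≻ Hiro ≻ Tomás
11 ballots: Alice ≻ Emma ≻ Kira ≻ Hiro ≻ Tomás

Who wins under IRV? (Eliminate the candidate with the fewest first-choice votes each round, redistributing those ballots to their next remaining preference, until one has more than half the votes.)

Alice

Round 1: Alice 11, Emma 9, Hiro 0, Kira 7, Tomás 11. Hiro eliminated.
Round 2: Alice 11, Emma 9, Kira 7, Tomás 11. Kira eliminated.
Round 3: Alice 18, Emma 9, Tomás 11. Emma eliminated.
Round 4: Alice 27, Tomás 11. Alice has a majority (≥20).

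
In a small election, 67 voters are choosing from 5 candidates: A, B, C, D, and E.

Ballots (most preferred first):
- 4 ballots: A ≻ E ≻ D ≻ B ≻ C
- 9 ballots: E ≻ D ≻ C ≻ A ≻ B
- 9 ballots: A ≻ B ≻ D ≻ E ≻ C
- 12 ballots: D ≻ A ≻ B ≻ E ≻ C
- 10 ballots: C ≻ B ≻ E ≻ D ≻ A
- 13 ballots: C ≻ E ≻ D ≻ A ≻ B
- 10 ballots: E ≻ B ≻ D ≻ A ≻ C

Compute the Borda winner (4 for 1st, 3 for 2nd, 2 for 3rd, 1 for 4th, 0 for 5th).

E

A: 4×4 + 9×1 + 9×4 + 12×3 + 10×0 + 13×1 + 10×1 = 120
B: 4×1 + 9×0 + 9×3 + 12×2 + 10×3 + 13×0 + 10×3 = 115
C: 4×0 + 9×2 + 9×0 + 12×0 + 10×4 + 13×4 + 10×0 = 110
D: 4×2 + 9×3 + 9×2 + 12×4 + 10×1 + 13×2 + 10×2 = 157
E: 4×3 + 9×4 + 9×1 + 12×1 + 10×2 + 13×3 + 10×4 = 168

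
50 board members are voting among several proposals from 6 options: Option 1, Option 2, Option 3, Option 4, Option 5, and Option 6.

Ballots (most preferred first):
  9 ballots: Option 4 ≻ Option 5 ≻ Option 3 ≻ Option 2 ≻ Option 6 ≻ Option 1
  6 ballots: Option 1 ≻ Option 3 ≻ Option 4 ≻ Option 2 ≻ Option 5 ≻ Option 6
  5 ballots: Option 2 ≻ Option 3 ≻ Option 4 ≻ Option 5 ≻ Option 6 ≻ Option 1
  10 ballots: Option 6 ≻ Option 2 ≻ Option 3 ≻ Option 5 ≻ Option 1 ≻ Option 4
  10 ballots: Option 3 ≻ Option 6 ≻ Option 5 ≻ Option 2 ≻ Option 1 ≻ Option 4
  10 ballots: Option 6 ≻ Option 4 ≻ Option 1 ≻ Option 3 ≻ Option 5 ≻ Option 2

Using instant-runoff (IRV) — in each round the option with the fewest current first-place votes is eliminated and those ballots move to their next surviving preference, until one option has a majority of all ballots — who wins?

Round 1: Option 1 6, Option 2 5, Option 3 10, Option 4 9, Option 5 0, Option 6 20. Option 5 eliminated.
Round 2: Option 1 6, Option 2 5, Option 3 10, Option 4 9, Option 6 20. Option 2 eliminated.
Round 3: Option 1 6, Option 3 15, Option 4 9, Option 6 20. Option 1 eliminated.
Round 4: Option 3 21, Option 4 9, Option 6 20. Option 4 eliminated.
Round 5: Option 3 30, Option 6 20. Option 3 has a majority (≥26).

Option 3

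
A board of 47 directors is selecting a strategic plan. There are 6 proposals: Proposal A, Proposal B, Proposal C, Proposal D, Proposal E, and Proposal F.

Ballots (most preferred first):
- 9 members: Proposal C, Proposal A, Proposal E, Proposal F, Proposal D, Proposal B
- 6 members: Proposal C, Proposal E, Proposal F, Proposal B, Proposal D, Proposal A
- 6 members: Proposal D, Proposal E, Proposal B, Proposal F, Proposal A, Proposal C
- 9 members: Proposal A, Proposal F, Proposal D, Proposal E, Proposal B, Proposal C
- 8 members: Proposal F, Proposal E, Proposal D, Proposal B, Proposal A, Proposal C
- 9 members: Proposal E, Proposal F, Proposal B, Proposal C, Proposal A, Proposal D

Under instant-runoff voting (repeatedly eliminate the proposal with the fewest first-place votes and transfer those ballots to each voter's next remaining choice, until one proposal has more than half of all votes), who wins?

Proposal E

Round 1: Proposal A 9, Proposal B 0, Proposal C 15, Proposal D 6, Proposal E 9, Proposal F 8. Proposal B eliminated.
Round 2: Proposal A 9, Proposal C 15, Proposal D 6, Proposal E 9, Proposal F 8. Proposal D eliminated.
Round 3: Proposal A 9, Proposal C 15, Proposal E 15, Proposal F 8. Proposal F eliminated.
Round 4: Proposal A 9, Proposal C 15, Proposal E 23. Proposal A eliminated.
Round 5: Proposal C 15, Proposal E 32. Proposal E has a majority (≥24).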